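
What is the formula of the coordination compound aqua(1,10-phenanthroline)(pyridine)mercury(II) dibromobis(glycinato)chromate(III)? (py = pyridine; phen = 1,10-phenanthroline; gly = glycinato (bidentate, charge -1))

[Hg(H2O)(phen)(py)][CrBr2(gly)2]2

Cation [Hg…]: ligand charges 0, Hg(II) ⇒ ion charge 2+.
Anion [Cr…]: ligand charges -4, Cr(III) ⇒ ion charge 1−.
One 2+ cation requires 2 of the 1− anion.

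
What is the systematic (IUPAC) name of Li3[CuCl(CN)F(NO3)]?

The 3 lithium counter-ions carry a total charge of +3, so each complex ion is 3−.
Ligand charges: 1×fluoro (-1 each), 1×chloro (-1 each), 1×nitrato (-1 each), 1×cyano (-1 each); total -4. So Cu + (-4) = 3−, giving Cu = +1.
Ligands are named alphabetically: chloro before cyano before fluoro before nitrato.
The complex ion is anionic, so copper takes the -ate form cuprate(I).

lithium chlorocyanofluoronitratocuprate(I)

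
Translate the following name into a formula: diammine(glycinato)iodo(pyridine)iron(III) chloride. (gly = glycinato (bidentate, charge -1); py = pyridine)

[Fe(gly)I(NH3)2(py)]Cl

Ligands: 2 ammine (NH3, neutral), 1 iodo (I, -1), 1 glycinato (gly, -1), 1 pyridine (py, neutral). Ligand charge sum = -2.
With Fe in oxidation state +3, the complex ion is [Fe...]^1+.
Charge balance with chloride (-1) requires 1 complex ion per 1 chloride.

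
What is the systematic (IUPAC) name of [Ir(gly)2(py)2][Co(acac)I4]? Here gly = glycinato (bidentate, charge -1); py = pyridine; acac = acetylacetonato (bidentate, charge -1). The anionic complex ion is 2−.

bis(glycinato)bis(pyridine)iridium(IV) (acetylacetonato)tetraiodocobaltate(III)

Both ions are complex: the cation is named first with the plain metal name, the anion second with the -ate form; each ion's ligands are alphabetised independently.
The complex anion is given as 2−; its ligand charges sum to -5, so Co = +3.
A 1:1 salt means the cation carries the equal and opposite charge, 2+.
Cation: ligand charges sum to -2; for the ion to be 2+, Ir = +4.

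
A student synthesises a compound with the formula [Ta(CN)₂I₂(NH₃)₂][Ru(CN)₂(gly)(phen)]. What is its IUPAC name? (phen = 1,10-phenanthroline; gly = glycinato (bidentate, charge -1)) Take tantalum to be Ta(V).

Ta is given as +5; the cation's ligand charges sum to -4, so the complex cation is 1+.
A 1:1 salt means the anion carries the equal and opposite charge, 1−.
Anion: ligand charges sum to -3; for the ion to be 1−, Ru = +2.

diamminedicyanodiiodotantalum(V) dicyano(glycinato)(1,10-phenanthroline)ruthenate(II)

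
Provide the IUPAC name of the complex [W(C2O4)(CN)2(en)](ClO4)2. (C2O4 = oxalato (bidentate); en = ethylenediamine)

The 2 perchlorate counter-ions carry a total charge of -2, so each complex ion is 2+.
Ligand charges: 1×oxalato (-2 each), 1×ethylenediamine (neutral), 2×cyano (-1 each); total -4. So W + (-4) = 2+, giving W = +6.
Ligands are named alphabetically: cyano before ethylenediamine before oxalato.

dicyano(ethylenediamine)oxalatotungsten(VI) perchlorate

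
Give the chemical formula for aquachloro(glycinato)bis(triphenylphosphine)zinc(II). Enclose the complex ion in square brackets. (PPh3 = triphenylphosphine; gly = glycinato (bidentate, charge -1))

[ZnCl(gly)(H2O)(PPh3)2]

Ligands: 2 triphenylphosphine (PPh3, neutral), 1 chloro (Cl, -1), 1 aqua (H2O, neutral), 1 glycinato (gly, -1). Ligand charge sum = -2.
With Zn in oxidation state +2, the complex ion is [Zn...].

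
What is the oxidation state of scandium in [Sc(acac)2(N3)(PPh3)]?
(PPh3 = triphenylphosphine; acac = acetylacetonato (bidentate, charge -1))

+3

No counter-ion: the bracketed complex is neutral.
Ligand charges: 1×N3 = -1; 1×PPh3 neutral; 2×acac = -2; sum -3.
Sc + (-3) = 0 ⇒ Sc is +3.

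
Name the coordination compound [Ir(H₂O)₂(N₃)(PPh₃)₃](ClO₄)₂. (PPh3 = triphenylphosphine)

diaquaazidotris(triphenylphosphine)iridium(III) perchlorate

The 2 perchlorate counter-ions carry a total charge of -2, so each complex ion is 2+.
Ligand charges: 3×triphenylphosphine (neutral), 2×aqua (neutral), 1×azido (-1 each); total -1. So Ir + (-1) = 2+, giving Ir = +3.
Ligands are named alphabetically: aqua before azido before triphenylphosphine.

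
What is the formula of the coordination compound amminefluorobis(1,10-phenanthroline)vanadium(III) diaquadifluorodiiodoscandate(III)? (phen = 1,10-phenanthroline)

Cation [V…]: ligand charges -1, V(III) ⇒ ion charge 2+.
Anion [Sc…]: ligand charges -4, Sc(III) ⇒ ion charge 1−.

[VF(NH3)(phen)2][ScF2(H2O)2I2]2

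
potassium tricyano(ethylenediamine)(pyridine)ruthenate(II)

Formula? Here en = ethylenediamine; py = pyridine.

K[Ru(CN)3(en)(py)]

Ligands: 1 ethylenediamine (en, neutral), 1 pyridine (py, neutral), 3 cyano (CN, -1). Ligand charge sum = -3.
Charge balance with potassium (+1) requires 1 complex ion per 1 potassium.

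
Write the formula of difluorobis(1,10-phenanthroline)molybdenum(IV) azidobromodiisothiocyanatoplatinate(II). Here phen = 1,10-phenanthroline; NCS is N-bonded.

Cation [Mo…]: ligand charges -2, Mo(IV) ⇒ ion charge 2+.
Anion [Pt…]: ligand charges -4, Pt(II) ⇒ ion charge 2−.
One 2+ cation balances one 2− anion.

[MoF2(phen)2][PtBr(N3)(NCS)2]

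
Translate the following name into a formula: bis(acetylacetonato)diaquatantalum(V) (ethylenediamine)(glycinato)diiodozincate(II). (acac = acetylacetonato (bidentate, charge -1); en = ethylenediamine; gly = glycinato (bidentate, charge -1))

Cation [Ta…]: ligand charges -2, Ta(V) ⇒ ion charge 3+.
Anion [Zn…]: ligand charges -3, Zn(II) ⇒ ion charge 1−.
One 3+ cation requires 3 of the 1− anion.

[Ta(acac)2(H2O)2][Zn(en)(gly)I2]3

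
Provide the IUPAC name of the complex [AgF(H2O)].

There is no counter-ion, so the complex is neutral overall.
Ligand charges: 1×fluoro (-1 each), 1×aqua (neutral); total -1. So Ag + (-1) = 0, giving Ag = +1.
Ligands are named alphabetically: aqua before fluoro.

aquafluorosilver(I)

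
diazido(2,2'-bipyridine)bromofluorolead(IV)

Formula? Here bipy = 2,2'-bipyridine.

Ligands: 2 azido (N3, -1), 1 fluoro (F, -1), 1 bromo (Br, -1), 1 2,2'-bipyridine (bipy, neutral). Ligand charge sum = -4.
With Pb in oxidation state +4, the complex ion is [Pb...].

[Pb(bipy)BrF(N3)2]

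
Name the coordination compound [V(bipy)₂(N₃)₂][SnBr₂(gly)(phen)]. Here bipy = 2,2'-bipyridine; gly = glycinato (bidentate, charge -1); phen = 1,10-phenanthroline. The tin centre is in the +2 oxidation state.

diazidobis(2,2'-bipyridine)vanadium(III) dibromo(glycinato)(1,10-phenanthroline)stannate(II)

Sn is given as +2; the anion's ligand charges sum to -3, so the complex anion is 1−.
A 1:1 salt means the cation carries the equal and opposite charge, 1+.
Cation: ligand charges sum to -2; for the ion to be 1+, V = +3.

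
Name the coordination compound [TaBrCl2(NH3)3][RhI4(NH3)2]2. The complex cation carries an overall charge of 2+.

The complex cation is given as 2+; its ligand charges sum to -3, so Ta = +5.
With 2 anions per cation, each anion must be 2/2 = 1−.
Anion: ligand charges sum to -4; for the ion to be 1−, Rh = +3.

triamminebromodichlorotantalum(V) diamminetetraiodorhodate(III)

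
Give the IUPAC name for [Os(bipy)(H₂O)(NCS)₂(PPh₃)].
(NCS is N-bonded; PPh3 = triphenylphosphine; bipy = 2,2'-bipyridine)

aqua(2,2'-bipyridine)diisothiocyanato(triphenylphosphine)osmium(II)

There is no counter-ion, so the complex is neutral overall.
Ligand charges: 2×isothiocyanato (-1 each), 1×triphenylphosphine (neutral), 1×aqua (neutral), 1×2,2'-bipyridine (neutral); total -2. So Os + (-2) = 0, giving Os = +2.
Ligands are named alphabetically: aqua before bipyridine before isothiocyanato before triphenylphosphine.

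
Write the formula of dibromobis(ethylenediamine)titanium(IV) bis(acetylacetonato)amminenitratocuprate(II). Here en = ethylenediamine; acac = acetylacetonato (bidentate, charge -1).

Cation [Ti…]: ligand charges -2, Ti(IV) ⇒ ion charge 2+.
Anion [Cu…]: ligand charges -3, Cu(II) ⇒ ion charge 1−.
One 2+ cation requires 2 of the 1− anion.

[TiBr2(en)2][Cu(acac)2(NH3)(NO3)]2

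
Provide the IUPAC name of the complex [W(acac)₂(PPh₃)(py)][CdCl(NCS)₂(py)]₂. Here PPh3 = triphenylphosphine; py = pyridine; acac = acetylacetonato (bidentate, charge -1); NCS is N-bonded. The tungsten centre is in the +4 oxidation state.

Both ions are complex: the cation is named first with the plain metal name, the anion second with the -ate form; each ion's ligands are alphabetised independently.
W is given as +4; the cation's ligand charges sum to -2, so the complex cation is 2+.
With 2 anions per cation, each anion must be 2/2 = 1−.
Anion: ligand charges sum to -3; for the ion to be 1−, Cd = +2.

bis(acetylacetonato)(pyridine)(triphenylphosphine)tungsten(IV) chlorodiisothiocyanato(pyridine)cadmate(II)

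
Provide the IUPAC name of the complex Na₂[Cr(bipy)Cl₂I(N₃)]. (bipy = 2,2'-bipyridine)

sodium azido(2,2'-bipyridine)dichloroiodochromate(II)

The 2 sodium counter-ions carry a total charge of +2, so each complex ion is 2−.
Ligand charges: 1×2,2'-bipyridine (neutral), 2×chloro (-1 each), 1×azido (-1 each), 1×iodo (-1 each); total -4. So Cr + (-4) = 2−, giving Cr = +2.
Ligands are named alphabetically: azido before bipyridine before chloro before iodo.
The complex ion is anionic, so chromium takes the -ate form chromate(II).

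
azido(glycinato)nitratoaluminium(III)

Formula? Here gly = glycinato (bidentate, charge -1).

[Al(gly)(N3)(NO3)]

Ligands: 1 nitrato (NO3, -1), 1 azido (N3, -1), 1 glycinato (gly, -1). Ligand charge sum = -3.
With Al in oxidation state +3, the complex ion is [Al...].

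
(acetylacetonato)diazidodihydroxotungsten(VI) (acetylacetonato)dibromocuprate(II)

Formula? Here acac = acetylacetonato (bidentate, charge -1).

Cation [W…]: ligand charges -5, W(VI) ⇒ ion charge 1+.
Anion [Cu…]: ligand charges -3, Cu(II) ⇒ ion charge 1−.

[W(acac)(N3)2(OH)2][Cu(acac)Br2]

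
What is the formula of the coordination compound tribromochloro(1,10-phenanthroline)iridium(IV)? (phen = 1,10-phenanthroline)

[IrBr3Cl(phen)]

Ligands: 1 1,10-phenanthroline (phen, neutral), 1 chloro (Cl, -1), 3 bromo (Br, -1). Ligand charge sum = -4.
With Ir in oxidation state +4, the complex ion is [Ir...].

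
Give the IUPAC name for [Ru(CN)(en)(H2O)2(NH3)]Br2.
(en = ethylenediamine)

amminediaquacyano(ethylenediamine)ruthenium(III) bromide

The 2 bromide counter-ions carry a total charge of -2, so each complex ion is 2+.
Ligand charges: 2×aqua (neutral), 1×ethylenediamine (neutral), 1×cyano (-1 each), 1×ammine (neutral); total -1. So Ru + (-1) = 2+, giving Ru = +3.
Ligands are named alphabetically: ammine before aqua before cyano before ethylenediamine.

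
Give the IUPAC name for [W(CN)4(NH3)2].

diamminetetracyanotungsten(IV)

There is no counter-ion, so the complex is neutral overall.
Ligand charges: 2×ammine (neutral), 4×cyano (-1 each); total -4. So W + (-4) = 0, giving W = +4.
Ligands are named alphabetically: ammine before cyano.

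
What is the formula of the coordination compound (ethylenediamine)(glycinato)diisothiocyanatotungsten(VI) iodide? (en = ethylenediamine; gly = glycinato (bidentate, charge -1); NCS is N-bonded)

Ligands: 1 ethylenediamine (en, neutral), 1 glycinato (gly, -1), 2 isothiocyanato (NCS, -1). Ligand charge sum = -3.
With W in oxidation state +6, the complex ion is [W...]^3+.
Charge balance with iodide (-1) requires 1 complex ion per 3 iodide.

[W(en)(gly)(NCS)2]I3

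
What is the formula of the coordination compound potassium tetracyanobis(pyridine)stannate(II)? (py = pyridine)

K2[Sn(CN)4(py)2]

Ligands: 4 cyano (CN, -1), 2 pyridine (py, neutral). Ligand charge sum = -4.
Charge balance with potassium (+1) requires 1 complex ion per 2 potassium.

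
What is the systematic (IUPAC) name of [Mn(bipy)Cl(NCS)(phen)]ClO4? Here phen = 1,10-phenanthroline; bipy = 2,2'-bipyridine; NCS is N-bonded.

(2,2'-bipyridine)chloroisothiocyanato(1,10-phenanthroline)manganese(III) perchlorate

The 1 perchlorate counter-ion carries a total charge of -1, so each complex ion is 1+.
Ligand charges: 1×1,10-phenanthroline (neutral), 1×chloro (-1 each), 1×2,2'-bipyridine (neutral), 1×isothiocyanato (-1 each); total -2. So Mn + (-2) = 1+, giving Mn = +3.
Ligands are named alphabetically: bipyridine before chloro before isothiocyanato before phenanthroline.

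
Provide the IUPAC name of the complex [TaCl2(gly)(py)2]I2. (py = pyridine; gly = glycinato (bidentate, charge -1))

The 2 iodide counter-ions carry a total charge of -2, so each complex ion is 2+.
Ligand charges: 2×pyridine (neutral), 2×chloro (-1 each), 1×glycinato (-1 each); total -3. So Ta + (-3) = 2+, giving Ta = +5.
Ligands are named alphabetically: chloro before glycinato before pyridine.

dichloro(glycinato)bis(pyridine)tantalum(V) iodide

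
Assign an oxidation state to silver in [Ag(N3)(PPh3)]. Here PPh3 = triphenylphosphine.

+1

No counter-ion: the bracketed complex is neutral.
Ligand charges: 1×PPh3 neutral; 1×N3 = -1; sum -1.
Ag + (-1) = 0 ⇒ Ag is +1.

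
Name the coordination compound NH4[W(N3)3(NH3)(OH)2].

ammonium amminetriazidodihydroxotungstate(IV)

The 1 ammonium counter-ion carries a total charge of +1, so each complex ion is 1−.
Ligand charges: 1×ammine (neutral), 3×azido (-1 each), 2×hydroxo (-1 each); total -5. So W + (-5) = 1−, giving W = +4.
The complex ion is anionic, so tungsten takes the -ate form tungstate(IV).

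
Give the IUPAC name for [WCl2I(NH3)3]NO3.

triamminedichloroiodotungsten(IV) nitrate

The 1 nitrate counter-ion carries a total charge of -1, so each complex ion is 1+.
Ligand charges: 3×ammine (neutral), 2×chloro (-1 each), 1×iodo (-1 each); total -3. So W + (-3) = 1+, giving W = +4.
Ligands are named alphabetically: ammine before chloro before iodo.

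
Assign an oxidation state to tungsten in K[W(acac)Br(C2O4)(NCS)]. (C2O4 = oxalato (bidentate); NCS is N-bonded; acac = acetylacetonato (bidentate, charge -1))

1 potassium outside the brackets (+1 each) → the complex ion is 1−.
Ligand charges: 1×C2O4 = -2; 1×NCS = -1; 1×acac = -1; 1×Br = -1; sum -5.
W + (-5) = 1− ⇒ W is +4.

+4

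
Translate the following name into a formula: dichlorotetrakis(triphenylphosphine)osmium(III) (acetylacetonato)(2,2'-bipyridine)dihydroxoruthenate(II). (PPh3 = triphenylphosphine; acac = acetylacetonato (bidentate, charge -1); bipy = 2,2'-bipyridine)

[OsCl2(PPh3)4][Ru(acac)(bipy)(OH)2]

Cation [Os…]: ligand charges -2, Os(III) ⇒ ion charge 1+.
Anion [Ru…]: ligand charges -3, Ru(II) ⇒ ion charge 1−.
One 1+ cation balances one 1− anion.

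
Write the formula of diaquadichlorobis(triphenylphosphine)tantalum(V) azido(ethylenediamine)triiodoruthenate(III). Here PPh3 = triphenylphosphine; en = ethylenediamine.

[TaCl2(H2O)2(PPh3)2][Ru(en)I3(N3)]3

Cation [Ta…]: ligand charges -2, Ta(V) ⇒ ion charge 3+.
Anion [Ru…]: ligand charges -4, Ru(III) ⇒ ion charge 1−.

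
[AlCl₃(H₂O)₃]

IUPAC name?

triaquatrichloroaluminium(III)

There is no counter-ion, so the complex is neutral overall.
Ligand charges: 3×chloro (-1 each), 3×aqua (neutral); total -3. So Al + (-3) = 0, giving Al = +3.
Ligands are named alphabetically: aqua before chloro.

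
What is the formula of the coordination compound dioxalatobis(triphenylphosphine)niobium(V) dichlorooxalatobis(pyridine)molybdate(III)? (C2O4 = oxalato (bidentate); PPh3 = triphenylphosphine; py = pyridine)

[Nb(C2O4)2(PPh3)2][Mo(C2O4)Cl2(py)2]

Cation [Nb…]: ligand charges -4, Nb(V) ⇒ ion charge 1+.
Anion [Mo…]: ligand charges -4, Mo(III) ⇒ ion charge 1−.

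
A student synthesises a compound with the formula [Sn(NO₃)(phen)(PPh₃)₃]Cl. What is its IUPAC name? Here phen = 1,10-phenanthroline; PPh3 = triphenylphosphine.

The 1 chloride counter-ion carries a total charge of -1, so each complex ion is 1+.
Ligand charges: 1×nitrato (-1 each), 1×1,10-phenanthroline (neutral), 3×triphenylphosphine (neutral); total -1. So Sn + (-1) = 1+, giving Sn = +2.
Ligands are named alphabetically: nitrato before phenanthroline before triphenylphosphine.

nitrato(1,10-phenanthroline)tris(triphenylphosphine)tin(II) chloride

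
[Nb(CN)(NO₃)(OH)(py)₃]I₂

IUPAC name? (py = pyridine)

cyanohydroxonitratotris(pyridine)niobium(V) iodide

The 2 iodide counter-ions carry a total charge of -2, so each complex ion is 2+.
Ligand charges: 3×pyridine (neutral), 1×nitrato (-1 each), 1×cyano (-1 each), 1×hydroxo (-1 each); total -3. So Nb + (-3) = 2+, giving Nb = +5.
Ligands are named alphabetically: cyano before hydroxo before nitrato before pyridine.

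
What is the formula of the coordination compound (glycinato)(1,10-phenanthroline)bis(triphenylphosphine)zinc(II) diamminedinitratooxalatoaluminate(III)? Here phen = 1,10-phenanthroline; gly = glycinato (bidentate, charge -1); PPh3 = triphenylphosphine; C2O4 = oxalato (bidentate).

[Zn(gly)(phen)(PPh3)2][Al(C2O4)(NH3)2(NO3)2]

Cation [Zn…]: ligand charges -1, Zn(II) ⇒ ion charge 1+.
Anion [Al…]: ligand charges -4, Al(III) ⇒ ion charge 1−.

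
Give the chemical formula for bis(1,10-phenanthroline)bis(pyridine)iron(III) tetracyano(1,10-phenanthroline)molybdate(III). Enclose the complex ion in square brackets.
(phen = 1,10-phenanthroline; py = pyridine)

Cation [Fe…]: ligand charges 0, Fe(III) ⇒ ion charge 3+.
Anion [Mo…]: ligand charges -4, Mo(III) ⇒ ion charge 1−.

[Fe(phen)2(py)2][Mo(CN)4(phen)]3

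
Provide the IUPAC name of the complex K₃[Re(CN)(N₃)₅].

potassium pentaazidocyanorhenate(III)

The 3 potassium counter-ions carry a total charge of +3, so each complex ion is 3−.
Ligand charges: 1×cyano (-1 each), 5×azido (-1 each); total -6. So Re + (-6) = 3−, giving Re = +3.
Ligands are named alphabetically: azido before cyano.
The complex ion is anionic, so rhenium takes the -ate form rhenate(III).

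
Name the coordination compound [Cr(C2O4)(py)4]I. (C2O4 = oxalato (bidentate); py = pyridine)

The 1 iodide counter-ion carries a total charge of -1, so each complex ion is 1+.
Ligand charges: 1×oxalato (-2 each), 4×pyridine (neutral); total -2. So Cr + (-2) = 1+, giving Cr = +3.
Ligands are named alphabetically: oxalato before pyridine.

oxalatotetrakis(pyridine)chromium(III) iodide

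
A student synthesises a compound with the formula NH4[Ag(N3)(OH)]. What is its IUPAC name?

ammonium azidohydroxoargentate(I)

The 1 ammonium counter-ion carries a total charge of +1, so each complex ion is 1−.
Ligand charges: 1×hydroxo (-1 each), 1×azido (-1 each); total -2. So Ag + (-2) = 1−, giving Ag = +1.
Ligands are named alphabetically: azido before hydroxo.
The complex ion is anionic, so silver takes the -ate form argentate(I).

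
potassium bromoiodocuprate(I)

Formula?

K[CuBrI]

Ligands: 1 iodo (I, -1), 1 bromo (Br, -1). Ligand charge sum = -2.
Charge balance with potassium (+1) requires 1 complex ion per 1 potassium.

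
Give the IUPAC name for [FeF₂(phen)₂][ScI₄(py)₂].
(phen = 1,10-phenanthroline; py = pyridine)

Both ions are complex: the cation is named first with the plain metal name, the anion second with the -ate form; each ion's ligands are alphabetised independently.
Scandium is always +3 in its complexes; the anion's ligand charges sum to -4, so the complex anion is 1−.
A 1:1 salt means the cation carries the equal and opposite charge, 1+.
Cation: ligand charges sum to -2; for the ion to be 1+, Fe = +3.

difluorobis(1,10-phenanthroline)iron(III) tetraiodobis(pyridine)scandate(III)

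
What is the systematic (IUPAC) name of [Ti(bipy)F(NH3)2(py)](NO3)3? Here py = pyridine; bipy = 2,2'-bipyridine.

diammine(2,2'-bipyridine)fluoro(pyridine)titanium(IV) nitrate

The 3 nitrate counter-ions carry a total charge of -3, so each complex ion is 3+.
Ligand charges: 1×pyridine (neutral), 2×ammine (neutral), 1×2,2'-bipyridine (neutral), 1×fluoro (-1 each); total -1. So Ti + (-1) = 3+, giving Ti = +4.
Ligands are named alphabetically: ammine before bipyridine before fluoro before pyridine.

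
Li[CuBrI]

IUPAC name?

lithium bromoiodocuprate(I)

The 1 lithium counter-ion carries a total charge of +1, so each complex ion is 1−.
Ligand charges: 1×bromo (-1 each), 1×iodo (-1 each); total -2. So Cu + (-2) = 1−, giving Cu = +1.
Ligands are named alphabetically: bromo before iodo.
The complex ion is anionic, so copper takes the -ate form cuprate(I).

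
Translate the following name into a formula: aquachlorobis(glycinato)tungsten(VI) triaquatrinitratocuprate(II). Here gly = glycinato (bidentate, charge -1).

Cation [W…]: ligand charges -3, W(VI) ⇒ ion charge 3+.
Anion [Cu…]: ligand charges -3, Cu(II) ⇒ ion charge 1−.

[WCl(gly)2(H2O)][Cu(H2O)3(NO3)3]3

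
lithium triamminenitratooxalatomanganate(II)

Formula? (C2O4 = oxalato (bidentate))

Ligands: 1 oxalato (C2O4, -2), 3 ammine (NH3, neutral), 1 nitrato (NO3, -1). Ligand charge sum = -3.
Charge balance with lithium (+1) requires 1 complex ion per 1 lithium.

Li[Mn(C2O4)(NH3)3(NO3)]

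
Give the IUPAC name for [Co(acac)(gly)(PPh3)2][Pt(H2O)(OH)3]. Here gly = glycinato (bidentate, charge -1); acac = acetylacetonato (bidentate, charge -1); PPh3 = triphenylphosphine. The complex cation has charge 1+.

The complex cation is given as 1+; its ligand charges sum to -2, so Co = +3.
A 1:1 salt means the anion carries the equal and opposite charge, 1−.
Anion: ligand charges sum to -3; for the ion to be 1−, Pt = +2.

(acetylacetonato)(glycinato)bis(triphenylphosphine)cobalt(III) aquatrihydroxoplatinate(II)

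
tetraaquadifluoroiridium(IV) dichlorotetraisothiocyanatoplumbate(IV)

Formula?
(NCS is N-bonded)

Cation [Ir…]: ligand charges -2, Ir(IV) ⇒ ion charge 2+.
Anion [Pb…]: ligand charges -6, Pb(IV) ⇒ ion charge 2−.

[IrF2(H2O)4][PbCl2(NCS)4]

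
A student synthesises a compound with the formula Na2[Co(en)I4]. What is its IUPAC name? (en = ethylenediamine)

The 2 sodium counter-ions carry a total charge of +2, so each complex ion is 2−.
Ligand charges: 1×ethylenediamine (neutral), 4×iodo (-1 each); total -4. So Co + (-4) = 2−, giving Co = +2.
The complex ion is anionic, so cobalt takes the -ate form cobaltate(II).

sodium (ethylenediamine)tetraiodocobaltate(II)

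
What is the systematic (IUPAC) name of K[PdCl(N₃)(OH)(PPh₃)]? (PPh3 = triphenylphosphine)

potassium azidochlorohydroxo(triphenylphosphine)palladate(II)

The 1 potassium counter-ion carries a total charge of +1, so each complex ion is 1−.
Ligand charges: 1×chloro (-1 each), 1×azido (-1 each), 1×triphenylphosphine (neutral), 1×hydroxo (-1 each); total -3. So Pd + (-3) = 1−, giving Pd = +2.
Ligands are named alphabetically: azido before chloro before hydroxo before triphenylphosphine.
The complex ion is anionic, so palladium takes the -ate form palladate(II).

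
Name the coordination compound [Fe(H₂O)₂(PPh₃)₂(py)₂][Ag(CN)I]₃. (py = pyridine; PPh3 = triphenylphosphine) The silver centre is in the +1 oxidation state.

Both ions are complex: the cation is named first with the plain metal name, the anion second with the -ate form; each ion's ligands are alphabetised independently.
Ag is given as +1; the anion's ligand charges sum to -2, so the complex anion is 1−.
With 3 anions per cation, the cation must be 3×1 = 3+.
Cation: ligand charges sum to 0; for the ion to be 3+, Fe = +3.

diaquabis(pyridine)bis(triphenylphosphine)iron(III) cyanoiodoargentate(I)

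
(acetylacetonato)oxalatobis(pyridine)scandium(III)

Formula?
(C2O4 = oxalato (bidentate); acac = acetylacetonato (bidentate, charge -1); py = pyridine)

[Sc(acac)(C2O4)(py)2]

Ligands: 1 oxalato (C2O4, -2), 1 acetylacetonato (acac, -1), 2 pyridine (py, neutral). Ligand charge sum = -3.
With Sc in oxidation state +3, the complex ion is [Sc...].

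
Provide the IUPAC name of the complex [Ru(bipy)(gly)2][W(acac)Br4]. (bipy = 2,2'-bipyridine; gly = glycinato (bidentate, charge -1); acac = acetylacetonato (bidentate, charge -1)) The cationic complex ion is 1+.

The complex cation is given as 1+; its ligand charges sum to -2, so Ru = +3.
A 1:1 salt means the anion carries the equal and opposite charge, 1−.
Anion: ligand charges sum to -5; for the ion to be 1−, W = +4.

(2,2'-bipyridine)bis(glycinato)ruthenium(III) (acetylacetonato)tetrabromotungstate(IV)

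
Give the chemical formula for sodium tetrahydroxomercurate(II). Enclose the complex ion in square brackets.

Na2[Hg(OH)4]

Ligands: 4 hydroxo (OH, -1). Ligand charge sum = -4.
With Hg in oxidation state +2, the complex ion is [Hg...]^2−.
Charge balance with sodium (+1) requires 1 complex ion per 2 sodium.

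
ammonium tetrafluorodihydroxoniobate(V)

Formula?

NH4[NbF4(OH)2]

Ligands: 2 hydroxo (OH, -1), 4 fluoro (F, -1). Ligand charge sum = -6.
Charge balance with ammonium (+1) requires 1 complex ion per 1 ammonium.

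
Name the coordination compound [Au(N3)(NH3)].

There is no counter-ion, so the complex is neutral overall.
Ligand charges: 1×azido (-1 each), 1×ammine (neutral); total -1. So Au + (-1) = 0, giving Au = +1.
Ligands are named alphabetically: ammine before azido.

ammineazidogold(I)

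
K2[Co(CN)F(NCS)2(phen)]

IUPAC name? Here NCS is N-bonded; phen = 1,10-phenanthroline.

The 2 potassium counter-ions carry a total charge of +2, so each complex ion is 2−.
Ligand charges: 1×fluoro (-1 each), 1×cyano (-1 each), 2×isothiocyanato (-1 each), 1×1,10-phenanthroline (neutral); total -4. So Co + (-4) = 2−, giving Co = +2.
The complex ion is anionic, so cobalt takes the -ate form cobaltate(II).

potassium cyanofluorodiisothiocyanato(1,10-phenanthroline)cobaltate(II)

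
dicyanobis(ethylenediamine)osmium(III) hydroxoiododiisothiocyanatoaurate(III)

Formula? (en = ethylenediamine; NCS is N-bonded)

Cation [Os…]: ligand charges -2, Os(III) ⇒ ion charge 1+.
Anion [Au…]: ligand charges -4, Au(III) ⇒ ion charge 1−.

[Os(CN)2(en)2][AuI(NCS)2(OH)]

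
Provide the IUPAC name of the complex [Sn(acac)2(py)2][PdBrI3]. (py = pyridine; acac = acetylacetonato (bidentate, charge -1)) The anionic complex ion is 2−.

Both ions are complex: the cation is named first with the plain metal name, the anion second with the -ate form; each ion's ligands are alphabetised independently.
The complex anion is given as 2−; its ligand charges sum to -4, so Pd = +2.
A 1:1 salt means the cation carries the equal and opposite charge, 2+.
Cation: ligand charges sum to -2; for the ion to be 2+, Sn = +4.

bis(acetylacetonato)bis(pyridine)tin(IV) bromotriiodopalladate(II)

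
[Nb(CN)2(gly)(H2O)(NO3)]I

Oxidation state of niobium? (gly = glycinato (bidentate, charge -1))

+5

1 iodide outside the brackets (-1 each) → the complex ion is 1+.
Ligand charges: 1×H2O neutral; 1×gly = -1; 1×NO3 = -1; 2×CN = -2; sum -4.
Nb + (-4) = 1+ ⇒ Nb is +5.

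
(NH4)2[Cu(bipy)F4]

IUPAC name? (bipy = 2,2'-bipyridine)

The 2 ammonium counter-ions carry a total charge of +2, so each complex ion is 2−.
Ligand charges: 1×2,2'-bipyridine (neutral), 4×fluoro (-1 each); total -4. So Cu + (-4) = 2−, giving Cu = +2.
The complex ion is anionic, so copper takes the -ate form cuprate(II).

ammonium (2,2'-bipyridine)tetrafluorocuprate(II)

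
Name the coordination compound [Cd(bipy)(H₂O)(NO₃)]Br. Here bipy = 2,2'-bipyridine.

The 1 bromide counter-ion carries a total charge of -1, so each complex ion is 1+.
Ligand charges: 1×aqua (neutral), 1×nitrato (-1 each), 1×2,2'-bipyridine (neutral); total -1. So Cd + (-1) = 1+, giving Cd = +2.
Ligands are named alphabetically: aqua before bipyridine before nitrato.

aqua(2,2'-bipyridine)nitratocadmium(II) bromide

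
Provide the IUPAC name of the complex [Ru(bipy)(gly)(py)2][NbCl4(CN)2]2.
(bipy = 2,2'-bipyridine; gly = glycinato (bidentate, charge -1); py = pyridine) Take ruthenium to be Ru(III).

Both ions are complex: the cation is named first with the plain metal name, the anion second with the -ate form; each ion's ligands are alphabetised independently.
Ru is given as +3; the cation's ligand charges sum to -1, so the complex cation is 2+.
With 2 anions per cation, each anion must be 2/2 = 1−.
Anion: ligand charges sum to -6; for the ion to be 1−, Nb = +5.

(2,2'-bipyridine)(glycinato)bis(pyridine)ruthenium(III) tetrachlorodicyanoniobate(V)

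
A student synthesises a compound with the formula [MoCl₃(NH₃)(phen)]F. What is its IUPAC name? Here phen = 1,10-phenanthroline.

amminetrichloro(1,10-phenanthroline)molybdenum(IV) fluoride

The 1 fluoride counter-ion carries a total charge of -1, so each complex ion is 1+.
Ligand charges: 3×chloro (-1 each), 1×1,10-phenanthroline (neutral), 1×ammine (neutral); total -3. So Mo + (-3) = 1+, giving Mo = +4.
Ligands are named alphabetically: ammine before chloro before phenanthroline.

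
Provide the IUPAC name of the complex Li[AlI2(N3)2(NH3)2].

lithium diamminediazidodiiodoaluminate(III)

The 1 lithium counter-ion carries a total charge of +1, so each complex ion is 1−.
Ligand charges: 2×ammine (neutral), 2×iodo (-1 each), 2×azido (-1 each); total -4. So Al + (-4) = 1−, giving Al = +3.
Ligands are named alphabetically: ammine before azido before iodo.
The complex ion is anionic, so aluminium takes the -ate form aluminate(III).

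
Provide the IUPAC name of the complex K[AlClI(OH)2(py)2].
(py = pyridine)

The 1 potassium counter-ion carries a total charge of +1, so each complex ion is 1−.
Ligand charges: 2×hydroxo (-1 each), 1×chloro (-1 each), 2×pyridine (neutral), 1×iodo (-1 each); total -4. So Al + (-4) = 1−, giving Al = +3.
The complex ion is anionic, so aluminium takes the -ate form aluminate(III).

potassium chlorodihydroxoiodobis(pyridine)aluminate(III)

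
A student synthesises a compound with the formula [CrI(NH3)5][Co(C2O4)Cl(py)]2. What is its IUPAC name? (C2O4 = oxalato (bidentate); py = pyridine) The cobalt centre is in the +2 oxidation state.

pentaammineiodochromium(III) chlorooxalato(pyridine)cobaltate(II)

Both ions are complex: the cation is named first with the plain metal name, the anion second with the -ate form; each ion's ligands are alphabetised independently.
Co is given as +2; the anion's ligand charges sum to -3, so the complex anion is 1−.
With 2 anions per cation, the cation must be 2×1 = 2+.
Cation: ligand charges sum to -1; for the ion to be 2+, Cr = +3.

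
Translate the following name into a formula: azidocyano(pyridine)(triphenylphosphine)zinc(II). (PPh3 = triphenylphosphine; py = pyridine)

Ligands: 1 triphenylphosphine (PPh3, neutral), 1 cyano (CN, -1), 1 azido (N3, -1), 1 pyridine (py, neutral). Ligand charge sum = -2.
With Zn in oxidation state +2, the complex ion is [Zn...].

[Zn(CN)(N3)(PPh3)(py)]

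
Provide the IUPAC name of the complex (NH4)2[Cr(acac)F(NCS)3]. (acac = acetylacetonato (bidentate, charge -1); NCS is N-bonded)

The 2 ammonium counter-ions carry a total charge of +2, so each complex ion is 2−.
Ligand charges: 1×acetylacetonato (-1 each), 3×isothiocyanato (-1 each), 1×fluoro (-1 each); total -5. So Cr + (-5) = 2−, giving Cr = +3.
Ligands are named alphabetically: acetylacetonato before fluoro before isothiocyanato.
The complex ion is anionic, so chromium takes the -ate form chromate(III).

ammonium (acetylacetonato)fluorotriisothiocyanatochromate(III)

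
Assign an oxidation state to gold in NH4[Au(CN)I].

1 ammonium outside the brackets (+1 each) → the complex ion is 1−.
Ligand charges: 1×I = -1; 1×CN = -1; sum -2.
Au + (-2) = 1− ⇒ Au is +1.

+1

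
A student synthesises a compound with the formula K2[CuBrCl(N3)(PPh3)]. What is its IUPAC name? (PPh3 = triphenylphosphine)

potassium azidobromochloro(triphenylphosphine)cuprate(I)

The 2 potassium counter-ions carry a total charge of +2, so each complex ion is 2−.
Ligand charges: 1×chloro (-1 each), 1×azido (-1 each), 1×bromo (-1 each), 1×triphenylphosphine (neutral); total -3. So Cu + (-3) = 2−, giving Cu = +1.
The complex ion is anionic, so copper takes the -ate form cuprate(I).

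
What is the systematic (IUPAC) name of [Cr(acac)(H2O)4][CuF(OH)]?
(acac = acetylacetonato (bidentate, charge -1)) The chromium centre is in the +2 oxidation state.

(acetylacetonato)tetraaquachromium(II) fluorohydroxocuprate(I)

Both ions are complex: the cation is named first with the plain metal name, the anion second with the -ate form; each ion's ligands are alphabetised independently.
Cr is given as +2; the cation's ligand charges sum to -1, so the complex cation is 1+.
A 1:1 salt means the anion carries the equal and opposite charge, 1−.
Anion: ligand charges sum to -2; for the ion to be 1−, Cu = +1.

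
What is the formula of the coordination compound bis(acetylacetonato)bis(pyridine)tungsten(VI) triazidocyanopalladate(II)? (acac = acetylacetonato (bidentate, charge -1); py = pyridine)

[W(acac)2(py)2][Pd(CN)(N3)3]2

Cation [W…]: ligand charges -2, W(VI) ⇒ ion charge 4+.
Anion [Pd…]: ligand charges -4, Pd(II) ⇒ ion charge 2−.
One 4+ cation requires 2 of the 2− anion.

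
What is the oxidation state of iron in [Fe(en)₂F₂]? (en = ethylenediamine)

No counter-ion: the bracketed complex is neutral.
Ligand charges: 2×F = -2; 2×en neutral; sum -2.
Fe + (-2) = 0 ⇒ Fe is +2.

+2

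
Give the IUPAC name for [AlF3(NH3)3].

triamminetrifluoroaluminium(III)

There is no counter-ion, so the complex is neutral overall.
Ligand charges: 3×ammine (neutral), 3×fluoro (-1 each); total -3. So Al + (-3) = 0, giving Al = +3.
Ligands are named alphabetically: ammine before fluoro.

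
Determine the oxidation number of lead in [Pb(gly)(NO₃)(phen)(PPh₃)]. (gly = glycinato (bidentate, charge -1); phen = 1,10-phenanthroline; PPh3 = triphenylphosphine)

+2

No counter-ion: the bracketed complex is neutral.
Ligand charges: 1×gly = -1; 1×NO3 = -1; 1×phen neutral; 1×PPh3 neutral; sum -2.
Pb + (-2) = 0 ⇒ Pb is +2.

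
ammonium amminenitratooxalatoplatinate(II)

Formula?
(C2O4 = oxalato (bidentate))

NH4[Pt(C2O4)(NH3)(NO3)]

Ligands: 1 ammine (NH3, neutral), 1 nitrato (NO3, -1), 1 oxalato (C2O4, -2). Ligand charge sum = -3.
Charge balance with ammonium (+1) requires 1 complex ion per 1 ammonium.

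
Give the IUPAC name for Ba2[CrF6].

The 2 barium counter-ions carry a total charge of +4, so each complex ion is 4−.
Ligand charges: 6×fluoro (-1 each); total -6. So Cr + (-6) = 4−, giving Cr = +2.
The complex ion is anionic, so chromium takes the -ate form chromate(II).

barium hexafluorochromate(II)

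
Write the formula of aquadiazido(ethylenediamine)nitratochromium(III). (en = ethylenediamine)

Ligands: 2 azido (N3, -1), 1 ethylenediamine (en, neutral), 1 aqua (H2O, neutral), 1 nitrato (NO3, -1). Ligand charge sum = -3.
With Cr in oxidation state +3, the complex ion is [Cr...].

[Cr(en)(H2O)(N3)2(NO3)]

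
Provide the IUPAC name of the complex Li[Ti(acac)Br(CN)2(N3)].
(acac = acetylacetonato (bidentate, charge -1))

The 1 lithium counter-ion carries a total charge of +1, so each complex ion is 1−.
Ligand charges: 2×cyano (-1 each), 1×acetylacetonato (-1 each), 1×bromo (-1 each), 1×azido (-1 each); total -5. So Ti + (-5) = 1−, giving Ti = +4.
The complex ion is anionic, so titanium takes the -ate form titanate(IV).

lithium (acetylacetonato)azidobromodicyanotitanate(IV)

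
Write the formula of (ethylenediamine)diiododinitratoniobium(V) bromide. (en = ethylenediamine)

[Nb(en)I2(NO3)2]Br

Ligands: 2 iodo (I, -1), 2 nitrato (NO3, -1), 1 ethylenediamine (en, neutral). Ligand charge sum = -4.
Charge balance with bromide (-1) requires 1 complex ion per 1 bromide.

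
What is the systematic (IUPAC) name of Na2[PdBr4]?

The 2 sodium counter-ions carry a total charge of +2, so each complex ion is 2−.
Ligand charges: 4×bromo (-1 each); total -4. So Pd + (-4) = 2−, giving Pd = +2.
The complex ion is anionic, so palladium takes the -ate form palladate(II).

sodium tetrabromopalladate(II)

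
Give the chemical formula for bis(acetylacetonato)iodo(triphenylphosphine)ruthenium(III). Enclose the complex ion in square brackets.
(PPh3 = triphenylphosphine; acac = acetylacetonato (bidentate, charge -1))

[Ru(acac)2I(PPh3)]

Ligands: 1 triphenylphosphine (PPh3, neutral), 2 acetylacetonato (acac, -1), 1 iodo (I, -1). Ligand charge sum = -3.
With Ru in oxidation state +3, the complex ion is [Ru...].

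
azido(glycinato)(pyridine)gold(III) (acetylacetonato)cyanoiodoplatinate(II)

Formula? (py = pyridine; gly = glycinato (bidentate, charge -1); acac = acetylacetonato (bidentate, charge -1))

Cation [Au…]: ligand charges -2, Au(III) ⇒ ion charge 1+.
Anion [Pt…]: ligand charges -3, Pt(II) ⇒ ion charge 1−.
One 1+ cation balances one 1− anion.

[Au(gly)(N3)(py)][Pt(acac)(CN)I]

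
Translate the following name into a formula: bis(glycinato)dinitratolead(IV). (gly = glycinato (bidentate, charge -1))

[Pb(gly)2(NO3)2]

Ligands: 2 glycinato (gly, -1), 2 nitrato (NO3, -1). Ligand charge sum = -4.
With Pb in oxidation state +4, the complex ion is [Pb...].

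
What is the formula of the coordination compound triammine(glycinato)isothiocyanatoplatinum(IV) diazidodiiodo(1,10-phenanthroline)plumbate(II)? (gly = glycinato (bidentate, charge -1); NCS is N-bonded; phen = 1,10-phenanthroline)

Cation [Pt…]: ligand charges -2, Pt(IV) ⇒ ion charge 2+.
Anion [Pb…]: ligand charges -4, Pb(II) ⇒ ion charge 2−.
One 2+ cation balances one 2− anion.

[Pt(gly)(NCS)(NH3)3][PbI2(N3)2(phen)]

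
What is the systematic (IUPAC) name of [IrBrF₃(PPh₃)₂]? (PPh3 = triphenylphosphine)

There is no counter-ion, so the complex is neutral overall.
Ligand charges: 1×bromo (-1 each), 3×fluoro (-1 each), 2×triphenylphosphine (neutral); total -4. So Ir + (-4) = 0, giving Ir = +4.
Ligands are named alphabetically: bromo before fluoro before triphenylphosphine.

bromotrifluorobis(triphenylphosphine)iridium(IV)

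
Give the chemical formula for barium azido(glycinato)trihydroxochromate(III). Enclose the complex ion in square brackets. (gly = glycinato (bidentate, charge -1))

Ba[Cr(gly)(N3)(OH)3]

Ligands: 1 azido (N3, -1), 3 hydroxo (OH, -1), 1 glycinato (gly, -1). Ligand charge sum = -5.
With Cr in oxidation state +3, the complex ion is [Cr...]^2−.
Charge balance with barium (+2) requires 1 complex ion per 1 barium.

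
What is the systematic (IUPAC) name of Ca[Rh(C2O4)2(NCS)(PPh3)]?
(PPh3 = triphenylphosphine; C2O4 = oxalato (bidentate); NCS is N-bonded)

The 1 calcium counter-ion carries a total charge of +2, so each complex ion is 2−.
Ligand charges: 1×triphenylphosphine (neutral), 2×oxalato (-2 each), 1×isothiocyanato (-1 each); total -5. So Rh + (-5) = 2−, giving Rh = +3.
Ligands are named alphabetically: isothiocyanato before oxalato before triphenylphosphine.
The complex ion is anionic, so rhodium takes the -ate form rhodate(III).

calcium isothiocyanatodioxalato(triphenylphosphine)rhodate(III)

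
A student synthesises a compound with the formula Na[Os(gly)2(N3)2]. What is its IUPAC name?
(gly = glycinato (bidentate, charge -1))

sodium diazidobis(glycinato)osmate(III)

The 1 sodium counter-ion carries a total charge of +1, so each complex ion is 1−.
Ligand charges: 2×azido (-1 each), 2×glycinato (-1 each); total -4. So Os + (-4) = 1−, giving Os = +3.
The complex ion is anionic, so osmium takes the -ate form osmate(III).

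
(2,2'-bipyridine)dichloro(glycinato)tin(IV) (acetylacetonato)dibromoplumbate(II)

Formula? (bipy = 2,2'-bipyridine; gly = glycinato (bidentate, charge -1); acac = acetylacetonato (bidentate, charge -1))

[Sn(bipy)Cl2(gly)][Pb(acac)Br2]

Cation [Sn…]: ligand charges -3, Sn(IV) ⇒ ion charge 1+.
Anion [Pb…]: ligand charges -3, Pb(II) ⇒ ion charge 1−.
One 1+ cation balances one 1− anion.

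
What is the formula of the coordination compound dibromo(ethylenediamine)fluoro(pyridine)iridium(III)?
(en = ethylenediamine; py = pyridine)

Ligands: 1 fluoro (F, -1), 1 ethylenediamine (en, neutral), 1 pyridine (py, neutral), 2 bromo (Br, -1). Ligand charge sum = -3.
With Ir in oxidation state +3, the complex ion is [Ir...].

[IrBr2(en)F(py)]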